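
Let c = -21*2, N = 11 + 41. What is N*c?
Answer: -2184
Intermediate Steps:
N = 52
c = -42
N*c = 52*(-42) = -2184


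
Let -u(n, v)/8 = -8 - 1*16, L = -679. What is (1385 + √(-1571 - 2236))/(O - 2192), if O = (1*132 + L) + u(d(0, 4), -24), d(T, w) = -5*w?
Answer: -1385/2547 - I*√47/283 ≈ -0.54378 - 0.024225*I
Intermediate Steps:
u(n, v) = 192 (u(n, v) = -8*(-8 - 1*16) = -8*(-8 - 16) = -8*(-24) = 192)
O = -355 (O = (1*132 - 679) + 192 = (132 - 679) + 192 = -547 + 192 = -355)
(1385 + √(-1571 - 2236))/(O - 2192) = (1385 + √(-1571 - 2236))/(-355 - 2192) = (1385 + √(-3807))/(-2547) = (1385 + 9*I*√47)*(-1/2547) = -1385/2547 - I*√47/283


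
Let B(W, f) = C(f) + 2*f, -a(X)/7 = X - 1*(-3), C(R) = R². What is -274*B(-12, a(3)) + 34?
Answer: -460286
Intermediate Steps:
a(X) = -21 - 7*X (a(X) = -7*(X - 1*(-3)) = -7*(X + 3) = -7*(3 + X) = -21 - 7*X)
B(W, f) = f² + 2*f
-274*B(-12, a(3)) + 34 = -274*(-21 - 7*3)*(2 + (-21 - 7*3)) + 34 = -274*(-21 - 21)*(2 + (-21 - 21)) + 34 = -(-11508)*(2 - 42) + 34 = -(-11508)*(-40) + 34 = -274*1680 + 34 = -460320 + 34 = -460286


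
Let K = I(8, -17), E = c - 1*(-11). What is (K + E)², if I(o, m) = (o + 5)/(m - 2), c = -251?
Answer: 20912329/361 ≈ 57929.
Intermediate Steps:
E = -240 (E = -251 - 1*(-11) = -251 + 11 = -240)
I(o, m) = (5 + o)/(-2 + m)
K = -13/19 (K = (5 + 8)/(-2 - 17) = 13/(-19) = -1/19*13 = -13/19 ≈ -0.68421)
(K + E)² = (-13/19 - 240)² = (-4573/19)² = 20912329/361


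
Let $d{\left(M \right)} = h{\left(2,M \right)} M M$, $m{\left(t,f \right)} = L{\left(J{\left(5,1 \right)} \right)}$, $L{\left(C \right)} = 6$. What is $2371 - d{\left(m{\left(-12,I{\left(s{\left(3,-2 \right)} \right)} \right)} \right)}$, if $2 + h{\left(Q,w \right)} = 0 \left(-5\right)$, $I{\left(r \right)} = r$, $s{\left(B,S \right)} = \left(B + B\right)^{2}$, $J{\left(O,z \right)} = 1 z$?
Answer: $2443$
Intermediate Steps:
$J{\left(O,z \right)} = z$
$s{\left(B,S \right)} = 4 B^{2}$ ($s{\left(B,S \right)} = \left(2 B\right)^{2} = 4 B^{2}$)
$h{\left(Q,w \right)} = -2$ ($h{\left(Q,w \right)} = -2 + 0 \left(-5\right) = -2 + 0 = -2$)
$m{\left(t,f \right)} = 6$
$d{\left(M \right)} = - 2 M^{2}$ ($d{\left(M \right)} = - 2 M M = - 2 M^{2}$)
$2371 - d{\left(m{\left(-12,I{\left(s{\left(3,-2 \right)} \right)} \right)} \right)} = 2371 - - 2 \cdot 6^{2} = 2371 - \left(-2\right) 36 = 2371 - -72 = 2371 + 72 = 2443$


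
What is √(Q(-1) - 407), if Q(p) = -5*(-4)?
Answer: 3*I*√43 ≈ 19.672*I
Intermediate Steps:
Q(p) = 20
√(Q(-1) - 407) = √(20 - 407) = √(-387) = 3*I*√43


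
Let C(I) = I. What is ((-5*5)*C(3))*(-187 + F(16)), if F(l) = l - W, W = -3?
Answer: 12600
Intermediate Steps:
F(l) = 3 + l (F(l) = l - 1*(-3) = l + 3 = 3 + l)
((-5*5)*C(3))*(-187 + F(16)) = (-5*5*3)*(-187 + (3 + 16)) = (-25*3)*(-187 + 19) = -75*(-168) = 12600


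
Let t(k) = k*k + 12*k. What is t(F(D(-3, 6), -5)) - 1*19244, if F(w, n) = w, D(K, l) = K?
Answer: -19271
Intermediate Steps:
t(k) = k**2 + 12*k
t(F(D(-3, 6), -5)) - 1*19244 = -3*(12 - 3) - 1*19244 = -3*9 - 19244 = -27 - 19244 = -19271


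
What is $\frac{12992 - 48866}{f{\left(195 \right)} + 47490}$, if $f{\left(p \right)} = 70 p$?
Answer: $- \frac{5979}{10190} \approx -0.58675$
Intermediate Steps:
$\frac{12992 - 48866}{f{\left(195 \right)} + 47490} = \frac{12992 - 48866}{70 \cdot 195 + 47490} = - \frac{35874}{13650 + 47490} = - \frac{35874}{61140} = \left(-35874\right) \frac{1}{61140} = - \frac{5979}{10190}$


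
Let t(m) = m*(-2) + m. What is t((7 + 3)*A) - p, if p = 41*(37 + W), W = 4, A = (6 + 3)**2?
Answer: -2491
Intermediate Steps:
A = 81 (A = 9**2 = 81)
t(m) = -m (t(m) = -2*m + m = -m)
p = 1681 (p = 41*(37 + 4) = 41*41 = 1681)
t((7 + 3)*A) - p = -(7 + 3)*81 - 1*1681 = -10*81 - 1681 = -1*810 - 1681 = -810 - 1681 = -2491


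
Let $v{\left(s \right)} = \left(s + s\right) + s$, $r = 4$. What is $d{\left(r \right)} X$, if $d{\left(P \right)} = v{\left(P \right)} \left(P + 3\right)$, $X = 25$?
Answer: $2100$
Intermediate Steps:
$v{\left(s \right)} = 3 s$ ($v{\left(s \right)} = 2 s + s = 3 s$)
$d{\left(P \right)} = 3 P \left(3 + P\right)$ ($d{\left(P \right)} = 3 P \left(P + 3\right) = 3 P \left(3 + P\right)$)
$d{\left(r \right)} X = 3 \cdot 4 \left(3 + 4\right) 25 = 3 \cdot 4 \cdot 7 \cdot 25 = 84 \cdot 25 = 2100$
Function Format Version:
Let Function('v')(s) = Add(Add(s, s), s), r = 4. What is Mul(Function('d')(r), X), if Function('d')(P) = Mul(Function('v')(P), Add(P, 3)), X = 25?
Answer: 2100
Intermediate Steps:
Function('v')(s) = Mul(3, s) (Function('v')(s) = Add(Mul(2, s), s) = Mul(3, s))
Function('d')(P) = Mul(3, P, Add(3, P)) (Function('d')(P) = Mul(Mul(3, P), Add(P, 3)) = Mul(Mul(3, P), Add(3, P)) = Mul(3, P, Add(3, P)))
Mul(Function('d')(r), X) = Mul(Mul(3, 4, Add(3, 4)), 25) = Mul(Mul(3, 4, 7), 25) = Mul(84, 25) = 2100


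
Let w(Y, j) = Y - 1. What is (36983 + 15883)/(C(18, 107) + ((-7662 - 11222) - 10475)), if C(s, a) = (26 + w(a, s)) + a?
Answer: -26433/14560 ≈ -1.8155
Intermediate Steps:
w(Y, j) = -1 + Y
C(s, a) = 25 + 2*a (C(s, a) = (26 + (-1 + a)) + a = (25 + a) + a = 25 + 2*a)
(36983 + 15883)/(C(18, 107) + ((-7662 - 11222) - 10475)) = (36983 + 15883)/((25 + 2*107) + ((-7662 - 11222) - 10475)) = 52866/((25 + 214) + (-18884 - 10475)) = 52866/(239 - 29359) = 52866/(-29120) = 52866*(-1/29120) = -26433/14560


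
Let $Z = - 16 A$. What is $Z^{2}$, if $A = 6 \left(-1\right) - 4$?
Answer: $25600$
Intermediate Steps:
$A = -10$ ($A = -6 - 4 = -10$)
$Z = 160$ ($Z = \left(-16\right) \left(-10\right) = 160$)
$Z^{2} = 160^{2} = 25600$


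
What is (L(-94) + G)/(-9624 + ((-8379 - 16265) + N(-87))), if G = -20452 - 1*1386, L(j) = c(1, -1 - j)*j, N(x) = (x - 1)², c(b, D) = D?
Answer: 7645/6631 ≈ 1.1529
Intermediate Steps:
N(x) = (-1 + x)²
L(j) = j*(-1 - j) (L(j) = (-1 - j)*j = j*(-1 - j))
G = -21838 (G = -20452 - 1386 = -21838)
(L(-94) + G)/(-9624 + ((-8379 - 16265) + N(-87))) = (-1*(-94)*(1 - 94) - 21838)/(-9624 + ((-8379 - 16265) + (-1 - 87)²)) = (-1*(-94)*(-93) - 21838)/(-9624 + (-24644 + (-88)²)) = (-8742 - 21838)/(-9624 + (-24644 + 7744)) = -30580/(-9624 - 16900) = -30580/(-26524) = -30580*(-1/26524) = 7645/6631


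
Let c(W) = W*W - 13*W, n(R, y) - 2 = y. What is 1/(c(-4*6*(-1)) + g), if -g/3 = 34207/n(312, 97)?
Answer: -33/25495 ≈ -0.0012944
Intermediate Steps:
n(R, y) = 2 + y
g = -34207/33 (g = -102621/(2 + 97) = -102621/99 = -3*34207/99 = -34207/33 ≈ -1036.6)
c(W) = W**2 - 13*W
1/(c(-4*6*(-1)) + g) = 1/((-4*6*(-1))*(-13 - 4*6*(-1)) - 34207/33) = 1/((-24*(-1))*(-13 - 24*(-1)) - 34207/33) = 1/(24*(-13 + 24) - 34207/33) = 1/(24*11 - 34207/33) = 1/(264 - 34207/33) = 1/(-25495/33) = -33/25495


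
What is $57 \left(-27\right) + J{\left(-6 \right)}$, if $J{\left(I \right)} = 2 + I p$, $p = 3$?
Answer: $-1555$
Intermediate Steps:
$J{\left(I \right)} = 2 + 3 I$ ($J{\left(I \right)} = 2 + I 3 = 2 + 3 I$)
$57 \left(-27\right) + J{\left(-6 \right)} = 57 \left(-27\right) + \left(2 + 3 \left(-6\right)\right) = -1539 + \left(2 - 18\right) = -1539 - 16 = -1555$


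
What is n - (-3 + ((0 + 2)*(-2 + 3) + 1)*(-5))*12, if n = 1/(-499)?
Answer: 107783/499 ≈ 216.00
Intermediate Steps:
n = -1/499 ≈ -0.0020040
n - (-3 + ((0 + 2)*(-2 + 3) + 1)*(-5))*12 = -1/499 - (-3 + ((0 + 2)*(-2 + 3) + 1)*(-5))*12 = -1/499 - (-3 + (2*1 + 1)*(-5))*12 = -1/499 - (-3 + (2 + 1)*(-5))*12 = -1/499 - (-3 + 3*(-5))*12 = -1/499 - (-3 - 15)*12 = -1/499 - (-18)*12 = -1/499 - 1*(-216) = -1/499 + 216 = 107783/499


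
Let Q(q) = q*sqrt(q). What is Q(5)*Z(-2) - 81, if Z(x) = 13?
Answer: -81 + 65*sqrt(5) ≈ 64.344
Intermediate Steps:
Q(q) = q**(3/2)
Q(5)*Z(-2) - 81 = 5**(3/2)*13 - 81 = (5*sqrt(5))*13 - 81 = 65*sqrt(5) - 81 = -81 + 65*sqrt(5)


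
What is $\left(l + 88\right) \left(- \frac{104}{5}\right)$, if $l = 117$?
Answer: $-4264$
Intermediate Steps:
$\left(l + 88\right) \left(- \frac{104}{5}\right) = \left(117 + 88\right) \left(- \frac{104}{5}\right) = 205 \left(\left(-104\right) \frac{1}{5}\right) = 205 \left(- \frac{104}{5}\right) = -4264$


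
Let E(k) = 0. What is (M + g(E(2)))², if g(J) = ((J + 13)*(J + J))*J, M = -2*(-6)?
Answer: 144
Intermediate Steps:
M = 12
g(J) = 2*J²*(13 + J) (g(J) = ((13 + J)*(2*J))*J = (2*J*(13 + J))*J = 2*J²*(13 + J))
(M + g(E(2)))² = (12 + 2*0²*(13 + 0))² = (12 + 2*0*13)² = (12 + 0)² = 12² = 144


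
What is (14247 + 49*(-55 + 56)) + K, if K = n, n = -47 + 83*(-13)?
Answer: 13170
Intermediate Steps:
n = -1126 (n = -47 - 1079 = -1126)
K = -1126
(14247 + 49*(-55 + 56)) + K = (14247 + 49*(-55 + 56)) - 1126 = (14247 + 49*1) - 1126 = (14247 + 49) - 1126 = 14296 - 1126 = 13170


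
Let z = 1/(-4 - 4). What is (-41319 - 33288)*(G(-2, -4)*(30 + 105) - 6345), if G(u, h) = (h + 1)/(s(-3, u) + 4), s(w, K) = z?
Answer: 14916550545/31 ≈ 4.8118e+8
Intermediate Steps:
z = -⅛ (z = 1/(-8) = -⅛ ≈ -0.12500)
s(w, K) = -⅛
G(u, h) = 8/31 + 8*h/31 (G(u, h) = (h + 1)/(-⅛ + 4) = (1 + h)/(31/8) = (1 + h)*(8/31) = 8/31 + 8*h/31)
(-41319 - 33288)*(G(-2, -4)*(30 + 105) - 6345) = (-41319 - 33288)*((8/31 + (8/31)*(-4))*(30 + 105) - 6345) = -74607*((8/31 - 32/31)*135 - 6345) = -74607*(-24/31*135 - 6345) = -74607*(-3240/31 - 6345) = -74607*(-199935/31) = 14916550545/31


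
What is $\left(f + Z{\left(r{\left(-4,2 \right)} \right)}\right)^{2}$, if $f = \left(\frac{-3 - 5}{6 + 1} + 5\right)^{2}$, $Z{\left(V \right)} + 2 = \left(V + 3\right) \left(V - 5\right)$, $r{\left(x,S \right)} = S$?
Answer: $\frac{10816}{2401} \approx 4.5048$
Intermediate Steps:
$Z{\left(V \right)} = -2 + \left(-5 + V\right) \left(3 + V\right)$ ($Z{\left(V \right)} = -2 + \left(V + 3\right) \left(V - 5\right) = -2 + \left(3 + V\right) \left(-5 + V\right) = -2 + \left(-5 + V\right) \left(3 + V\right)$)
$f = \frac{729}{49}$ ($f = \left(- \frac{8}{7} + 5\right)^{2} = \left(\frac{27}{7}\right)^{2} = \frac{729}{49} \approx 14.878$)
$\left(f + Z{\left(r{\left(-4,2 \right)} \right)}\right)^{2} = \left(\frac{729}{49} - \left(21 - 4\right)\right)^{2} = \left(\frac{729}{49} - 17\right)^{2} = \left(- \frac{104}{49}\right)^{2} = \frac{10816}{2401}$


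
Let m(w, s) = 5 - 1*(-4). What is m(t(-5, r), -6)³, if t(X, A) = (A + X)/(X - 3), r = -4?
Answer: 729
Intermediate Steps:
t(X, A) = (A + X)/(-3 + X)
m(w, s) = 9 (m(w, s) = 5 + 4 = 9)
m(t(-5, r), -6)³ = 9³ = 729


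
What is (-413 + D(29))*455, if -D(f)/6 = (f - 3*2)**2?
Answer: -1632085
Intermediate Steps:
D(f) = -6*(-6 + f)**2 (D(f) = -6*(f - 3*2)**2 = -6*(f - 6)**2 = -6*(-6 + f)**2)
(-413 + D(29))*455 = (-413 - 6*(-6 + 29)**2)*455 = (-413 - 6*23**2)*455 = (-413 - 6*529)*455 = (-413 - 3174)*455 = -3587*455 = -1632085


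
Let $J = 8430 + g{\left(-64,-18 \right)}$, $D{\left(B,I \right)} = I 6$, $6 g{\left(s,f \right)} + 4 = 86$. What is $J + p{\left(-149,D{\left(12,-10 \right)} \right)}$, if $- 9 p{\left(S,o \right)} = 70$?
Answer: $\frac{75923}{9} \approx 8435.9$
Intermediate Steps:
$g{\left(s,f \right)} = \frac{41}{3}$ ($g{\left(s,f \right)} = - \frac{2}{3} + \frac{1}{6} \cdot 86 = - \frac{2}{3} + \frac{43}{3} = \frac{41}{3}$)
$D{\left(B,I \right)} = 6 I$
$p{\left(S,o \right)} = - \frac{70}{9}$ ($p{\left(S,o \right)} = \left(- \frac{1}{9}\right) 70 = - \frac{70}{9}$)
$J = \frac{25331}{3}$ ($J = 8430 + \frac{41}{3} = \frac{25331}{3} \approx 8443.7$)
$J + p{\left(-149,D{\left(12,-10 \right)} \right)} = \frac{25331}{3} - \frac{70}{9} = \frac{75923}{9}$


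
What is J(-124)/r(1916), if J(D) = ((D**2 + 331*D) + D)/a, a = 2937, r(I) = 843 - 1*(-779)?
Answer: -12896/2381907 ≈ -0.0054142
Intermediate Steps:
r(I) = 1622 (r(I) = 843 + 779 = 1622)
J(D) = D**2/2937 + 332*D/2937 (J(D) = ((D**2 + 331*D) + D)/2937 = (D**2 + 332*D)*(1/2937) = D**2/2937 + 332*D/2937)
J(-124)/r(1916) = ((1/2937)*(-124)*(332 - 124))/1622 = ((1/2937)*(-124)*208)*(1/1622) = -25792/2937*1/1622 = -12896/2381907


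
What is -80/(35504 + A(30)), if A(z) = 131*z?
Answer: -40/19717 ≈ -0.0020287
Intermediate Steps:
-80/(35504 + A(30)) = -80/(35504 + 131*30) = -80/(35504 + 3930) = -80/39434 = -80*1/39434 = -40/19717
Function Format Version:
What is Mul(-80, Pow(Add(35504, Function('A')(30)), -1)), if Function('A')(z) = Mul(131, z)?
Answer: Rational(-40, 19717) ≈ -0.0020287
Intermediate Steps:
Mul(-80, Pow(Add(35504, Function('A')(30)), -1)) = Mul(-80, Pow(Add(35504, Mul(131, 30)), -1)) = Mul(-80, Pow(Add(35504, 3930), -1)) = Mul(-80, Pow(39434, -1)) = Mul(-80, Rational(1, 39434)) = Rational(-40, 19717)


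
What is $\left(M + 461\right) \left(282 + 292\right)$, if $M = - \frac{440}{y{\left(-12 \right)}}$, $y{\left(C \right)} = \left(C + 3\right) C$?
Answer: $\frac{7081438}{27} \approx 2.6228 \cdot 10^{5}$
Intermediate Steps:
$y{\left(C \right)} = C \left(3 + C\right)$ ($y{\left(C \right)} = \left(3 + C\right) C = C \left(3 + C\right)$)
$M = - \frac{110}{27}$ ($M = - \frac{440}{\left(-12\right) \left(3 - 12\right)} = - \frac{440}{\left(-12\right) \left(-9\right)} = - \frac{440}{108} = \left(-440\right) \frac{1}{108} = - \frac{110}{27} \approx -4.0741$)
$\left(M + 461\right) \left(282 + 292\right) = \left(- \frac{110}{27} + 461\right) \left(282 + 292\right) = \frac{12337}{27} \cdot 574 = \frac{7081438}{27}$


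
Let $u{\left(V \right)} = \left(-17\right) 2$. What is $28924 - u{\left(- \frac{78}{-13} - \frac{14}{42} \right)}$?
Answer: $28958$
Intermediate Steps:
$u{\left(V \right)} = -34$
$28924 - u{\left(- \frac{78}{-13} - \frac{14}{42} \right)} = 28924 - -34 = 28924 + 34 = 28958$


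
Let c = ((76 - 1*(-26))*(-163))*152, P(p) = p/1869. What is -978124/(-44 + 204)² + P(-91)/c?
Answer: -10312324402619/269899833600 ≈ -38.208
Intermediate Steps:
P(p) = p/1869 (P(p) = p*(1/1869) = p/1869)
c = -2527152 (c = ((76 + 26)*(-163))*152 = (102*(-163))*152 = -16626*152 = -2527152)
-978124/(-44 + 204)² + P(-91)/c = -978124/(-44 + 204)² + ((1/1869)*(-91))/(-2527152) = -978124/(160²) - 13/267*(-1/2527152) = -978124/25600 + 13/674749584 = -978124*1/25600 + 13/674749584 = -244531/6400 + 13/674749584 = -10312324402619/269899833600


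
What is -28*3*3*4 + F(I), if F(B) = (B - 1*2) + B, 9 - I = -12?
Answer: -968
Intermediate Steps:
I = 21 (I = 9 - 1*(-12) = 9 + 12 = 21)
F(B) = -2 + 2*B (F(B) = (B - 2) + B = (-2 + B) + B = -2 + 2*B)
-28*3*3*4 + F(I) = -28*3*3*4 + (-2 + 2*21) = -252*4 + (-2 + 42) = -28*36 + 40 = -1008 + 40 = -968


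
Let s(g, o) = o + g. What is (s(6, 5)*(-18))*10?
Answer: -1980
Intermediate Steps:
s(g, o) = g + o
(s(6, 5)*(-18))*10 = ((6 + 5)*(-18))*10 = (11*(-18))*10 = -198*10 = -1980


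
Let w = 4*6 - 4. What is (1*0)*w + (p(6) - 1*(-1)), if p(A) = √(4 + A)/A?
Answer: 1 + √10/6 ≈ 1.5270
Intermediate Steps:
w = 20 (w = 24 - 4 = 20)
p(A) = √(4 + A)/A
(1*0)*w + (p(6) - 1*(-1)) = (1*0)*20 + (√(4 + 6)/6 - 1*(-1)) = 0*20 + (√10/6 + 1) = 0 + (1 + √10/6) = 1 + √10/6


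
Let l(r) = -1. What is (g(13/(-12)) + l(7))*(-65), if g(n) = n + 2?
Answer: 65/12 ≈ 5.4167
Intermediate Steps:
g(n) = 2 + n
(g(13/(-12)) + l(7))*(-65) = ((2 + 13/(-12)) - 1)*(-65) = ((2 + 13*(-1/12)) - 1)*(-65) = ((2 - 13/12) - 1)*(-65) = (11/12 - 1)*(-65) = -1/12*(-65) = 65/12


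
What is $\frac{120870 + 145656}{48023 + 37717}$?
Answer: $\frac{44421}{14290} \approx 3.1085$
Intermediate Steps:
$\frac{120870 + 145656}{48023 + 37717} = \frac{266526}{85740} = 266526 \cdot \frac{1}{85740} = \frac{44421}{14290}$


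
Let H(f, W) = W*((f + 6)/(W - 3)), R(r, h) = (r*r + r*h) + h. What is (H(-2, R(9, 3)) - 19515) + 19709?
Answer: 1783/9 ≈ 198.11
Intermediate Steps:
R(r, h) = h + r² + h*r (R(r, h) = (r² + h*r) + h = h + r² + h*r)
H(f, W) = W*(6 + f)/(-3 + W) (H(f, W) = W*((6 + f)/(-3 + W)) = W*(6 + f)/(-3 + W))
(H(-2, R(9, 3)) - 19515) + 19709 = ((3 + 9² + 3*9)*(6 - 2)/(-3 + (3 + 9² + 3*9)) - 19515) + 19709 = ((3 + 81 + 27)*4/(-3 + (3 + 81 + 27)) - 19515) + 19709 = (111*4/(-3 + 111) - 19515) + 19709 = (111*4/108 - 19515) + 19709 = (111*(1/108)*4 - 19515) + 19709 = (37/9 - 19515) + 19709 = -175598/9 + 19709 = 1783/9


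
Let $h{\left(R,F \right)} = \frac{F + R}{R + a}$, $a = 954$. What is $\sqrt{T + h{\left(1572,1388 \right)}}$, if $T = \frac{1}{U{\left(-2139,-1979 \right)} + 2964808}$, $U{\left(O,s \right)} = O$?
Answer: $\frac{\sqrt{16407086114838109701}}{3741850947} \approx 1.0825$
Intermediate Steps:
$h{\left(R,F \right)} = \frac{F + R}{954 + R}$ ($h{\left(R,F \right)} = \frac{F + R}{R + 954} = \frac{F + R}{954 + R}$)
$T = \frac{1}{2962669}$ ($T = \frac{1}{-2139 + 2964808} = \frac{1}{2962669} \approx 3.3753 \cdot 10^{-7}$)
$\sqrt{T + h{\left(1572,1388 \right)}} = \sqrt{\frac{1}{2962669} + \frac{1388 + 1572}{954 + 1572}} = \sqrt{\frac{1}{2962669} + \frac{1}{2526} \cdot 2960} = \sqrt{\frac{1}{2962669} + \frac{1480}{1263}} = \sqrt{\frac{4384751383}{3741850947}} = \frac{\sqrt{16407086114838109701}}{3741850947}$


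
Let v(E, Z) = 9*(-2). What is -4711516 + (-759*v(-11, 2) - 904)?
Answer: -4698758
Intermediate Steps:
v(E, Z) = -18
-4711516 + (-759*v(-11, 2) - 904) = -4711516 + (-759*(-18) - 904) = -4711516 + (13662 - 904) = -4711516 + 12758 = -4698758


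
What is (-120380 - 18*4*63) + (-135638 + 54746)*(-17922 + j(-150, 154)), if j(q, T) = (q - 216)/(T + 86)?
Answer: 14497448683/10 ≈ 1.4497e+9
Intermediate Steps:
j(q, T) = (-216 + q)/(86 + T)
(-120380 - 18*4*63) + (-135638 + 54746)*(-17922 + j(-150, 154)) = (-120380 - 18*4*63) + (-135638 + 54746)*(-17922 + (-216 - 150)/(86 + 154)) = (-120380 - 72*63) - 80892*(-17922 - 366/240) = (-120380 - 4536) - 80892*(-17922 + (1/240)*(-366)) = -124916 - 80892*(-17922 - 61/40) = -124916 - 80892*(-716941/40) = -124916 + 14498697843/10 = 14497448683/10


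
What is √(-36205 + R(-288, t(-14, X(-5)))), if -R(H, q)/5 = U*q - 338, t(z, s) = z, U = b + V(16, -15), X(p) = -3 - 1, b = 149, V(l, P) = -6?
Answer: 13*I*√145 ≈ 156.54*I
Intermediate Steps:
X(p) = -4
U = 143 (U = 149 - 6 = 143)
R(H, q) = 1690 - 715*q (R(H, q) = -5*(143*q - 338) = -5*(-338 + 143*q) = 1690 - 715*q)
√(-36205 + R(-288, t(-14, X(-5)))) = √(-36205 + (1690 - 715*(-14))) = √(-36205 + (1690 + 10010)) = √(-36205 + 11700) = √(-24505) = 13*I*√145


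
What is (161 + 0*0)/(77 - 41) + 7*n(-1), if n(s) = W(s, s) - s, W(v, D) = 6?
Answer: 1925/36 ≈ 53.472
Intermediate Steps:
n(s) = 6 - s
(161 + 0*0)/(77 - 41) + 7*n(-1) = (161 + 0*0)/(77 - 41) + 7*(6 - 1*(-1)) = (161 + 0)/36 + 7*(6 + 1) = 161*(1/36) + 7*7 = 161/36 + 49 = 1925/36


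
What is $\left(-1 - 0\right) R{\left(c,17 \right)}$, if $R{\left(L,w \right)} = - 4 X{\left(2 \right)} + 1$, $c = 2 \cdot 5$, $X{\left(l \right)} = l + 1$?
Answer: $11$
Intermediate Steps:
$X{\left(l \right)} = 1 + l$
$c = 10$
$R{\left(L,w \right)} = -11$ ($R{\left(L,w \right)} = - 4 \left(1 + 2\right) + 1 = \left(-4\right) 3 + 1 = -12 + 1 = -11$)
$\left(-1 - 0\right) R{\left(c,17 \right)} = \left(-1 - 0\right) \left(-11\right) = \left(-1 + 0\right) \left(-11\right) = \left(-1\right) \left(-11\right) = 11$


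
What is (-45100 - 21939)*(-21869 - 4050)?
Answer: 1737583841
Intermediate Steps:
(-45100 - 21939)*(-21869 - 4050) = -67039*(-25919) = 1737583841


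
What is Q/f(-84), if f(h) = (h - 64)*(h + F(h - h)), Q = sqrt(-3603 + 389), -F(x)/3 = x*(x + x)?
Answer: I*sqrt(3214)/12432 ≈ 0.0045602*I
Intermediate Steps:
F(x) = -6*x**2 (F(x) = -3*x*(x + x) = -3*x*2*x = -6*x**2)
Q = I*sqrt(3214) (Q = sqrt(-3214) = I*sqrt(3214) ≈ 56.692*I)
f(h) = h*(-64 + h) (f(h) = (h - 64)*(h - 6*(h - h)**2) = (-64 + h)*(h - 6*0**2) = (-64 + h)*(h - 6*0) = (-64 + h)*(h + 0) = (-64 + h)*h = h*(-64 + h))
Q/f(-84) = (I*sqrt(3214))/((-84*(-64 - 84))) = (I*sqrt(3214))/((-84*(-148))) = (I*sqrt(3214))/12432 = (I*sqrt(3214))*(1/12432) = I*sqrt(3214)/12432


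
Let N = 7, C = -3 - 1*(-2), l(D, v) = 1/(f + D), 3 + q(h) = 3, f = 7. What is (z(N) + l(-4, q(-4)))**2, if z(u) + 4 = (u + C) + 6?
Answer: 625/9 ≈ 69.444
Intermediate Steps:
q(h) = 0 (q(h) = -3 + 3 = 0)
l(D, v) = 1/(7 + D)
C = -1 (C = -3 + 2 = -1)
z(u) = 1 + u (z(u) = -4 + ((u - 1) + 6) = -4 + ((-1 + u) + 6) = -4 + (5 + u) = 1 + u)
(z(N) + l(-4, q(-4)))**2 = ((1 + 7) + 1/(7 - 4))**2 = (8 + 1/3)**2 = (25/3)**2 = 625/9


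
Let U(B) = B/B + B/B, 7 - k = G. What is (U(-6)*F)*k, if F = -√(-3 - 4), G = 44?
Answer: 74*I*√7 ≈ 195.79*I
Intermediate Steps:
k = -37 (k = 7 - 1*44 = 7 - 44 = -37)
U(B) = 2 (U(B) = 1 + 1 = 2)
F = -I*√7 (F = -√(-7) = -I*√7 ≈ -2.6458*I)
(U(-6)*F)*k = (2*(-I*√7))*(-37) = -2*I*√7*(-37) = 74*I*√7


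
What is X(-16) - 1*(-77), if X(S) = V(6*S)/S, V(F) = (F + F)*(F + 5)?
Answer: -1015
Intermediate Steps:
V(F) = 2*F*(5 + F) (V(F) = (2*F)*(5 + F) = 2*F*(5 + F))
X(S) = 60 + 72*S (X(S) = (2*(6*S)*(5 + 6*S))/S = (12*S*(5 + 6*S))/S = 60 + 72*S)
X(-16) - 1*(-77) = (60 + 72*(-16)) - 1*(-77) = (60 - 1152) + 77 = -1092 + 77 = -1015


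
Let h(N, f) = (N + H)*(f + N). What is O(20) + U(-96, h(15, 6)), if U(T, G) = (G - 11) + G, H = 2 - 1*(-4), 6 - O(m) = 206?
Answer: 671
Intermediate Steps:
O(m) = -200 (O(m) = 6 - 1*206 = 6 - 206 = -200)
H = 6 (H = 2 + 4 = 6)
h(N, f) = (6 + N)*(N + f) (h(N, f) = (N + 6)*(f + N) = (6 + N)*(N + f))
U(T, G) = -11 + 2*G (U(T, G) = (-11 + G) + G = -11 + 2*G)
O(20) + U(-96, h(15, 6)) = -200 + (-11 + 2*(15**2 + 6*15 + 6*6 + 15*6)) = -200 + (-11 + 2*(225 + 90 + 36 + 90)) = -200 + (-11 + 2*441) = -200 + (-11 + 882) = -200 + 871 = 671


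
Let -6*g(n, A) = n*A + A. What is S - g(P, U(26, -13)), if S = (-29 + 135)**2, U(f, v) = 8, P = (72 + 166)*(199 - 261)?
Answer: -25312/3 ≈ -8437.3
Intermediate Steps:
P = -14756 (P = 238*(-62) = -14756)
S = 11236 (S = 106**2 = 11236)
g(n, A) = -A/6 - A*n/6 (g(n, A) = -(n*A + A)/6 = -(A*n + A)/6 = -(A + A*n)/6 = -A/6 - A*n/6)
S - g(P, U(26, -13)) = 11236 - (-1)*8*(1 - 14756)/6 = 11236 - (-1)*8*(-14755)/6 = 11236 - 1*59020/3 = 11236 - 59020/3 = -25312/3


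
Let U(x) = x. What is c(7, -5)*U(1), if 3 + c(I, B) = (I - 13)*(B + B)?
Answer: 57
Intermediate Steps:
c(I, B) = -3 + 2*B*(-13 + I) (c(I, B) = -3 + (I - 13)*(B + B) = -3 + (-13 + I)*(2*B) = -3 + 2*B*(-13 + I))
c(7, -5)*U(1) = (-3 - 26*(-5) + 2*(-5)*7)*1 = (-3 + 130 - 70)*1 = 57*1 = 57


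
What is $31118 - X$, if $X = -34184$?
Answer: $65302$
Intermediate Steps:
$31118 - X = 31118 - -34184 = 31118 + 34184 = 65302$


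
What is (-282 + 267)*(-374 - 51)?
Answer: 6375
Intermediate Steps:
(-282 + 267)*(-374 - 51) = -15*(-425) = 6375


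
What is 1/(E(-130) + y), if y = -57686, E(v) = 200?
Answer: -1/57486 ≈ -1.7396e-5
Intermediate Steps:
1/(E(-130) + y) = 1/(200 - 57686) = 1/(-57486) = -1/57486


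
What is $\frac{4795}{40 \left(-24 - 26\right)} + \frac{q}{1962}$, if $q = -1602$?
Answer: $- \frac{140131}{43600} \approx -3.214$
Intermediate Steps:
$\frac{4795}{40 \left(-24 - 26\right)} + \frac{q}{1962} = \frac{4795}{40 \left(-24 - 26\right)} - \frac{1602}{1962} = \frac{4795}{40 \left(-24 - 26\right)} - \frac{89}{109} = \frac{4795}{40 \left(-50\right)} - \frac{89}{109} = \frac{4795}{-2000} - \frac{89}{109} = 4795 \left(- \frac{1}{2000}\right) - \frac{89}{109} = - \frac{959}{400} - \frac{89}{109} = - \frac{140131}{43600}$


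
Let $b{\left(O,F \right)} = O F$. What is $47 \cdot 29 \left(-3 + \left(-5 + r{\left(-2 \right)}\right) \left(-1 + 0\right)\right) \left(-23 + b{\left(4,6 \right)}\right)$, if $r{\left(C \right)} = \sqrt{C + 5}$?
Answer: $2726 - 1363 \sqrt{3} \approx 365.21$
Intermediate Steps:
$b{\left(O,F \right)} = F O$
$r{\left(C \right)} = \sqrt{5 + C}$
$47 \cdot 29 \left(-3 + \left(-5 + r{\left(-2 \right)}\right) \left(-1 + 0\right)\right) \left(-23 + b{\left(4,6 \right)}\right) = 47 \cdot 29 \left(-3 + \left(-5 + \sqrt{5 - 2}\right) \left(-1 + 0\right)\right) \left(-23 + 6 \cdot 4\right) = 1363 \left(-3 + \left(-5 + \sqrt{3}\right) \left(-1\right)\right) \left(-23 + 24\right) = 1363 \left(-3 + \left(5 - \sqrt{3}\right)\right) 1 = 1363 \left(2 - \sqrt{3}\right) 1 = 1363 \left(2 - \sqrt{3}\right) = 2726 - 1363 \sqrt{3}$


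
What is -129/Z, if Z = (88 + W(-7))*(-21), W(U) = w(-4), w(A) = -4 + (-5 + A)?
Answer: 43/525 ≈ 0.081905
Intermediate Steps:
w(A) = -9 + A
W(U) = -13 (W(U) = -9 - 4 = -13)
Z = -1575 (Z = (88 - 13)*(-21) = 75*(-21) = -1575)
-129/Z = -129/(-1575) = -129*(-1/1575) = 43/525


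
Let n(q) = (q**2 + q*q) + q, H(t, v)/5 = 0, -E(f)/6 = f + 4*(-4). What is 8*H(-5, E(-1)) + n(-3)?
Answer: 15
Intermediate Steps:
E(f) = 96 - 6*f (E(f) = -6*(f + 4*(-4)) = -6*(f - 16) = -6*(-16 + f) = 96 - 6*f)
H(t, v) = 0 (H(t, v) = 5*0 = 0)
n(q) = q + 2*q**2 (n(q) = (q**2 + q**2) + q = 2*q**2 + q = q + 2*q**2)
8*H(-5, E(-1)) + n(-3) = 8*0 - 3*(1 + 2*(-3)) = 0 - 3*(1 - 6) = 0 - 3*(-5) = 0 + 15 = 15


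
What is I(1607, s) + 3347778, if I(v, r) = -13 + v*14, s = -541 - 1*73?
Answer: 3370263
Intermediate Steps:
s = -614 (s = -541 - 73 = -614)
I(v, r) = -13 + 14*v
I(1607, s) + 3347778 = (-13 + 14*1607) + 3347778 = (-13 + 22498) + 3347778 = 22485 + 3347778 = 3370263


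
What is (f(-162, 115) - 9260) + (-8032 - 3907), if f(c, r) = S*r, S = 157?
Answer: -3144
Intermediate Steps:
f(c, r) = 157*r
(f(-162, 115) - 9260) + (-8032 - 3907) = (157*115 - 9260) + (-8032 - 3907) = (18055 - 9260) - 11939 = 8795 - 11939 = -3144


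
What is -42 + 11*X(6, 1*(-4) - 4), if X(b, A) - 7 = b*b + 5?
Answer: 486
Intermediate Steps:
X(b, A) = 12 + b² (X(b, A) = 7 + (b*b + 5) = 7 + (b² + 5) = 7 + (5 + b²) = 12 + b²)
-42 + 11*X(6, 1*(-4) - 4) = -42 + 11*(12 + 6²) = -42 + 11*(12 + 36) = -42 + 11*48 = -42 + 528 = 486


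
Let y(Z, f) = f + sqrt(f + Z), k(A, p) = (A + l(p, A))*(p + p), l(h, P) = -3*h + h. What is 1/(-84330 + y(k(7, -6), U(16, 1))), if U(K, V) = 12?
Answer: -14053/1184920890 - I*sqrt(6)/1184920890 ≈ -1.186e-5 - 2.0672e-9*I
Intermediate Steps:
l(h, P) = -2*h
k(A, p) = 2*p*(A - 2*p) (k(A, p) = (A - 2*p)*(p + p) = (A - 2*p)*(2*p) = 2*p*(A - 2*p))
y(Z, f) = f + sqrt(Z + f)
1/(-84330 + y(k(7, -6), U(16, 1))) = 1/(-84330 + (12 + sqrt(2*(-6)*(7 - 2*(-6)) + 12))) = 1/(-84330 + (12 + sqrt(2*(-6)*(7 + 12) + 12))) = 1/(-84330 + (12 + sqrt(2*(-6)*19 + 12))) = 1/(-84330 + (12 + sqrt(-228 + 12))) = 1/(-84330 + (12 + sqrt(-216))) = 1/(-84330 + (12 + 6*I*sqrt(6))) = 1/(-84318 + 6*I*sqrt(6))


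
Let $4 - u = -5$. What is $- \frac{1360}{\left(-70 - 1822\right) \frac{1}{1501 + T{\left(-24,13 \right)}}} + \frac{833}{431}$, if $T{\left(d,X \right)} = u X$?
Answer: $\frac{237495729}{203863} \approx 1165.0$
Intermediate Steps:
$u = 9$ ($u = 4 - -5 = 4 + 5 = 9$)
$T{\left(d,X \right)} = 9 X$
$- \frac{1360}{\left(-70 - 1822\right) \frac{1}{1501 + T{\left(-24,13 \right)}}} + \frac{833}{431} = - \frac{1360}{\left(-70 - 1822\right) \frac{1}{1501 + 9 \cdot 13}} + \frac{833}{431} = - \frac{1360}{\left(-1892\right) \frac{1}{1501 + 117}} + 833 \cdot \frac{1}{431} = - \frac{1360}{\left(-1892\right) \frac{1}{1618}} + \frac{833}{431} = - \frac{1360}{- \frac{946}{809}} + \frac{833}{431} = \left(-1360\right) \left(- \frac{809}{946}\right) + \frac{833}{431} = \frac{550120}{473} + \frac{833}{431} = \frac{237495729}{203863}$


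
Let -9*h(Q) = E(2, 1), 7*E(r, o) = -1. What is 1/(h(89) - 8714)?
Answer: -63/548981 ≈ -0.00011476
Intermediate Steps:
E(r, o) = -1/7 (E(r, o) = (1/7)*(-1) = -1/7)
h(Q) = 1/63 (h(Q) = -1/9*(-1/7) = 1/63)
1/(h(89) - 8714) = 1/(1/63 - 8714) = 1/(-548981/63) = -63/548981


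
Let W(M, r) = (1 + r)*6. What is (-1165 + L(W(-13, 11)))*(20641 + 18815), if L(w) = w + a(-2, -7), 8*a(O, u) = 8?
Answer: -43085952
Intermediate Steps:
a(O, u) = 1 (a(O, u) = (1/8)*8 = 1)
W(M, r) = 6 + 6*r
L(w) = 1 + w (L(w) = w + 1 = 1 + w)
(-1165 + L(W(-13, 11)))*(20641 + 18815) = (-1165 + (1 + (6 + 6*11)))*(20641 + 18815) = (-1165 + (1 + (6 + 66)))*39456 = (-1165 + (1 + 72))*39456 = (-1165 + 73)*39456 = -1092*39456 = -43085952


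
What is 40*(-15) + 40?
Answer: -560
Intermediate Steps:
40*(-15) + 40 = -600 + 40 = -560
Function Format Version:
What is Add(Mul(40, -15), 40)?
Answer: -560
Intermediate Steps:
Add(Mul(40, -15), 40) = Add(-600, 40) = -560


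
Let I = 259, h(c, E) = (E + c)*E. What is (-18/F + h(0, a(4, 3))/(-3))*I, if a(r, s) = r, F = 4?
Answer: -15281/6 ≈ -2546.8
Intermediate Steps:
h(c, E) = E*(E + c)
(-18/F + h(0, a(4, 3))/(-3))*I = (-18/4 + (4*(4 + 0))/(-3))*259 = (-18*1/4 + (4*4)*(-1/3))*259 = (-9/2 + 16*(-1/3))*259 = (-9/2 - 16/3)*259 = -59/6*259 = -15281/6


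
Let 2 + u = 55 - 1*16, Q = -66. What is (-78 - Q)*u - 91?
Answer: -535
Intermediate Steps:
u = 37 (u = -2 + (55 - 1*16) = -2 + (55 - 16) = -2 + 39 = 37)
(-78 - Q)*u - 91 = (-78 - 1*(-66))*37 - 91 = (-78 + 66)*37 - 91 = -12*37 - 91 = -444 - 91 = -535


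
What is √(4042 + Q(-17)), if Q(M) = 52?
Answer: √4094 ≈ 63.984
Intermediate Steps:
√(4042 + Q(-17)) = √(4042 + 52) = √4094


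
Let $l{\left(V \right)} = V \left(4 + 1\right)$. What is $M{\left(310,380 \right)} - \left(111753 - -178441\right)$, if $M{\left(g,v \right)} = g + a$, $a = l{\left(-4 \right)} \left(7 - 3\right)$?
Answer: $-289964$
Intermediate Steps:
$l{\left(V \right)} = 5 V$ ($l{\left(V \right)} = V 5 = 5 V$)
$a = -80$ ($a = 5 \left(-4\right) \left(7 - 3\right) = \left(-20\right) 4 = -80$)
$M{\left(g,v \right)} = -80 + g$ ($M{\left(g,v \right)} = g - 80 = -80 + g$)
$M{\left(310,380 \right)} - \left(111753 - -178441\right) = \left(-80 + 310\right) - \left(111753 - -178441\right) = 230 - \left(111753 + 178441\right) = 230 - 290194 = -289964$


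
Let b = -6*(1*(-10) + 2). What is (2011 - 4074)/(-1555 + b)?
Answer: 2063/1507 ≈ 1.3689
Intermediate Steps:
b = 48 (b = -6*(-10 + 2) = -6*(-8) = 48)
(2011 - 4074)/(-1555 + b) = (2011 - 4074)/(-1555 + 48) = -2063/(-1507) = -2063*(-1/1507) = 2063/1507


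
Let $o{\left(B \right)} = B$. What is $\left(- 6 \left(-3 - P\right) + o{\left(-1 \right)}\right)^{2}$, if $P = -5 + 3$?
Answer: $25$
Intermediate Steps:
$P = -2$
$\left(- 6 \left(-3 - P\right) + o{\left(-1 \right)}\right)^{2} = \left(- 6 \left(-3 - -2\right) - 1\right)^{2} = \left(- 6 \left(-3 + 2\right) - 1\right)^{2} = \left(\left(-6\right) \left(-1\right) - 1\right)^{2} = \left(6 - 1\right)^{2} = 5^{2} = 25$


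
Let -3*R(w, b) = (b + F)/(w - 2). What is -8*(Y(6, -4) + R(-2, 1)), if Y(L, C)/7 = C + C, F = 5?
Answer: 444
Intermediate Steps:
Y(L, C) = 14*C (Y(L, C) = 7*(C + C) = 7*(2*C) = 14*C)
R(w, b) = -(5 + b)/(3*(-2 + w)) (R(w, b) = -(b + 5)/(3*(w - 2)) = -(5 + b)/(3*(-2 + w)))
-8*(Y(6, -4) + R(-2, 1)) = -8*(14*(-4) + (-5 - 1*1)/(3*(-2 - 2))) = -8*(-56 + (⅓)*(-5 - 1)/(-4)) = -8*(-56 + (⅓)*(-¼)*(-6)) = -8*(-56 + ½) = -8*(-111/2) = 444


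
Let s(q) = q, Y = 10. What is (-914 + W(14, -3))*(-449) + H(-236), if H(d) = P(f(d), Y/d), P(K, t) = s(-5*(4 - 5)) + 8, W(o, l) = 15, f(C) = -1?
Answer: 403664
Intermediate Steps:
P(K, t) = 13 (P(K, t) = -5*(4 - 5) + 8 = -5*(-1) + 8 = 5 + 8 = 13)
H(d) = 13
(-914 + W(14, -3))*(-449) + H(-236) = (-914 + 15)*(-449) + 13 = -899*(-449) + 13 = 403651 + 13 = 403664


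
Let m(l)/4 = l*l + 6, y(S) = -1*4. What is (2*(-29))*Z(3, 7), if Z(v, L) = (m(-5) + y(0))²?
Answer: -835200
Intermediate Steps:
y(S) = -4
m(l) = 24 + 4*l² (m(l) = 4*(l*l + 6) = 4*(l² + 6) = 4*(6 + l²) = 24 + 4*l²)
Z(v, L) = 14400 (Z(v, L) = ((24 + 4*(-5)²) - 4)² = ((24 + 4*25) - 4)² = ((24 + 100) - 4)² = (124 - 4)² = 120² = 14400)
(2*(-29))*Z(3, 7) = (2*(-29))*14400 = -58*14400 = -835200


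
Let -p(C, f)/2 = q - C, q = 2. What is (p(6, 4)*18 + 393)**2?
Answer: 288369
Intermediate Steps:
p(C, f) = -4 + 2*C (p(C, f) = -2*(2 - C) = -4 + 2*C)
(p(6, 4)*18 + 393)**2 = ((-4 + 2*6)*18 + 393)**2 = ((-4 + 12)*18 + 393)**2 = (8*18 + 393)**2 = (144 + 393)**2 = 537**2 = 288369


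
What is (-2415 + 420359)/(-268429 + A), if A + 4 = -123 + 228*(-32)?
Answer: -104486/68963 ≈ -1.5151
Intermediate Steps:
A = -7423 (A = -4 + (-123 + 228*(-32)) = -4 + (-123 - 7296) = -4 - 7419 = -7423)
(-2415 + 420359)/(-268429 + A) = (-2415 + 420359)/(-268429 - 7423) = 417944/(-275852) = 417944*(-1/275852) = -104486/68963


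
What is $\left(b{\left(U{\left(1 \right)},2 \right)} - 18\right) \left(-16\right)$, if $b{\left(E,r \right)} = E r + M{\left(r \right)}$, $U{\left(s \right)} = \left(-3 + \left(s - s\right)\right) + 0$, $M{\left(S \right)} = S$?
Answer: $352$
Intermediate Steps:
$U{\left(s \right)} = -3$ ($U{\left(s \right)} = \left(-3 + 0\right) + 0 = -3 + 0 = -3$)
$b{\left(E,r \right)} = r + E r$ ($b{\left(E,r \right)} = E r + r = r + E r$)
$\left(b{\left(U{\left(1 \right)},2 \right)} - 18\right) \left(-16\right) = \left(2 \left(1 - 3\right) - 18\right) \left(-16\right) = \left(2 \left(-2\right) - 18\right) \left(-16\right) = \left(-4 - 18\right) \left(-16\right) = \left(-22\right) \left(-16\right) = 352$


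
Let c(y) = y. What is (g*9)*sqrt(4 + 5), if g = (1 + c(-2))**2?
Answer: 27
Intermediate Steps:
g = 1 (g = (1 - 2)**2 = (-1)**2 = 1)
(g*9)*sqrt(4 + 5) = (1*9)*sqrt(4 + 5) = 9*sqrt(9) = 9*3 = 27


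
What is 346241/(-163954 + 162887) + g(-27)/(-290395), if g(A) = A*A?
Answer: -100547433038/309851465 ≈ -324.50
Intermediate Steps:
g(A) = A²
346241/(-163954 + 162887) + g(-27)/(-290395) = 346241/(-163954 + 162887) + (-27)²/(-290395) = 346241/(-1067) + 729*(-1/290395) = 346241*(-1/1067) - 729/290395 = -346241/1067 - 729/290395 = -100547433038/309851465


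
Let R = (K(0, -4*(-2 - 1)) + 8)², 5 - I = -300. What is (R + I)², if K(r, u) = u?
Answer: 497025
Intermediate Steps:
I = 305 (I = 5 - 1*(-300) = 5 + 300 = 305)
R = 400 (R = (-4*(-2 - 1) + 8)² = (-4*(-3) + 8)² = (12 + 8)² = 20² = 400)
(R + I)² = (400 + 305)² = 705² = 497025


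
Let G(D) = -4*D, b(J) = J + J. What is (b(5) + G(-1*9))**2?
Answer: 2116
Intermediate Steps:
b(J) = 2*J
(b(5) + G(-1*9))**2 = (2*5 - (-4)*9)**2 = (10 - 4*(-9))**2 = (10 + 36)**2 = 46**2 = 2116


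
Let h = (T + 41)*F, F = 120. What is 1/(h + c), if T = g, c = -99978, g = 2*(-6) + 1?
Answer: -1/96378 ≈ -1.0376e-5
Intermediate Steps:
g = -11 (g = -12 + 1 = -11)
T = -11
h = 3600 (h = (-11 + 41)*120 = 30*120 = 3600)
1/(h + c) = 1/(3600 - 99978) = 1/(-96378) = -1/96378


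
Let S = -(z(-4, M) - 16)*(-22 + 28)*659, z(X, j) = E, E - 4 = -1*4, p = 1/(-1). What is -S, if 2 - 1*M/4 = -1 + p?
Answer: -63264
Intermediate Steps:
p = -1
M = 16 (M = 8 - 4*(-1 - 1) = 8 - 4*(-2) = 8 + 8 = 16)
E = 0 (E = 4 - 1*4 = 4 - 4 = 0)
z(X, j) = 0
S = 63264 (S = -(0 - 16)*(-22 + 28)*659 = -(-16)*6*659 = -1*(-96)*659 = 96*659 = 63264)
-S = -1*63264 = -63264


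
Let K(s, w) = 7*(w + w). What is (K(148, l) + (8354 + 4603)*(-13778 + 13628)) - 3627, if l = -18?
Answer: -1947429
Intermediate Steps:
K(s, w) = 14*w (K(s, w) = 7*(2*w) = 14*w)
(K(148, l) + (8354 + 4603)*(-13778 + 13628)) - 3627 = (14*(-18) + (8354 + 4603)*(-13778 + 13628)) - 3627 = (-252 + 12957*(-150)) - 3627 = (-252 - 1943550) - 3627 = -1943802 - 3627 = -1947429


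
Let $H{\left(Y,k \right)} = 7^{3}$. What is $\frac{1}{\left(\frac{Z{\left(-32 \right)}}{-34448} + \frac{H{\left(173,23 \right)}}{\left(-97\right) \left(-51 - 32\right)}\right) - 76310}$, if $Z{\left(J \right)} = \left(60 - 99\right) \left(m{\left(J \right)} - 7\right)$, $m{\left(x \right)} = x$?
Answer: $- \frac{277340848}{21163880540787} \approx -1.3104 \cdot 10^{-5}$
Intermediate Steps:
$H{\left(Y,k \right)} = 343$
$Z{\left(J \right)} = 273 - 39 J$ ($Z{\left(J \right)} = \left(60 - 99\right) \left(J - 7\right) = - 39 \left(-7 + J\right) = 273 - 39 J$)
$\frac{1}{\left(\frac{Z{\left(-32 \right)}}{-34448} + \frac{H{\left(173,23 \right)}}{\left(-97\right) \left(-51 - 32\right)}\right) - 76310} = \frac{1}{\left(\frac{273 - -1248}{-34448} + \frac{343}{\left(-97\right) \left(-51 - 32\right)}\right) - 76310} = \frac{1}{\left(\left(273 + 1248\right) \left(- \frac{1}{34448}\right) + \frac{343}{\left(-97\right) \left(-83\right)}\right) - 76310} = \frac{1}{\left(1521 \left(- \frac{1}{34448}\right) + \frac{343}{8051}\right) - 76310} = \frac{1}{\left(- \frac{1521}{34448} + 343 \cdot \frac{1}{8051}\right) - 76310} = \frac{1}{\left(- \frac{1521}{34448} + \frac{343}{8051}\right) - 76310} = \frac{1}{- \frac{429907}{277340848} - 76310} = \frac{1}{- \frac{21163880540787}{277340848}} = - \frac{277340848}{21163880540787}$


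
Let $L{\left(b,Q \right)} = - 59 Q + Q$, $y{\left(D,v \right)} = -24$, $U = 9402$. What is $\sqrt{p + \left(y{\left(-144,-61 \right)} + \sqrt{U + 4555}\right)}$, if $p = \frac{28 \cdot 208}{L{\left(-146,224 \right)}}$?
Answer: $\frac{\sqrt{-20561 + 841 \sqrt{13957}}}{29} \approx 9.6794$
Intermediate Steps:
$L{\left(b,Q \right)} = - 58 Q$
$p = - \frac{13}{29}$ ($p = \frac{28 \cdot 208}{\left(-58\right) 224} = \frac{5824}{-12992} = 5824 \left(- \frac{1}{12992}\right) = - \frac{13}{29} \approx -0.44828$)
$\sqrt{p + \left(y{\left(-144,-61 \right)} + \sqrt{U + 4555}\right)} = \sqrt{- \frac{13}{29} - \left(24 - \sqrt{9402 + 4555}\right)} = \sqrt{- \frac{13}{29} - \left(24 - \sqrt{13957}\right)} = \sqrt{- \frac{709}{29} + \sqrt{13957}}$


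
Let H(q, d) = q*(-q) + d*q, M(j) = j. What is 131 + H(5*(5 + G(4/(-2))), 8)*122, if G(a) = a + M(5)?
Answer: -156029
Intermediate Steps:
G(a) = 5 + a (G(a) = a + 5 = 5 + a)
H(q, d) = -q**2 + d*q
131 + H(5*(5 + G(4/(-2))), 8)*122 = 131 + ((5*(5 + (5 + 4/(-2))))*(8 - 5*(5 + (5 + 4/(-2)))))*122 = 131 + ((5*(5 + (5 + 4*(-1/2))))*(8 - 5*(5 + (5 + 4*(-1/2)))))*122 = 131 + ((5*(5 + (5 - 2)))*(8 - 5*(5 + (5 - 2))))*122 = 131 + ((5*(5 + 3))*(8 - 5*(5 + 3)))*122 = 131 + ((5*8)*(8 - 5*8))*122 = 131 + (40*(8 - 1*40))*122 = 131 + (40*(8 - 40))*122 = 131 + (40*(-32))*122 = 131 - 1280*122 = 131 - 156160 = -156029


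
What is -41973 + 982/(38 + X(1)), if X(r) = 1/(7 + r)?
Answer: -12793909/305 ≈ -41947.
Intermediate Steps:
-41973 + 982/(38 + X(1)) = -41973 + 982/(38 + 1/(7 + 1)) = -41973 + 982/(38 + 1/8) = -41973 + 982/(305/8) = -41973 + (8/305)*982 = -41973 + 7856/305 = -12793909/305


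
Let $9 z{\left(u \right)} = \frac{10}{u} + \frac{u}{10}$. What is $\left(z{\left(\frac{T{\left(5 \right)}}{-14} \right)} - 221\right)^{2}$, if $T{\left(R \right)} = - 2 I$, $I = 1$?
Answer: $\frac{18044280241}{396900} \approx 45463.0$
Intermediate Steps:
$T{\left(R \right)} = -2$ ($T{\left(R \right)} = \left(-2\right) 1 = -2$)
$z{\left(u \right)} = \frac{u}{90} + \frac{10}{9 u}$ ($z{\left(u \right)} = \frac{\frac{10}{u} + \frac{u}{10}}{9} = \frac{u}{90} + \frac{10}{9 u}$)
$\left(z{\left(\frac{T{\left(5 \right)}}{-14} \right)} - 221\right)^{2} = \left(\frac{100 + \left(- \frac{2}{-14}\right)^{2}}{90 \left(- \frac{2}{-14}\right)} - 221\right)^{2} = \left(\frac{100 + \left(\left(-2\right) \left(- \frac{1}{14}\right)\right)^{2}}{90 \left(\left(-2\right) \left(- \frac{1}{14}\right)\right)} - 221\right)^{2} = \left(\frac{\frac{1}{\frac{1}{7}} \left(100 + \left(\frac{1}{7}\right)^{2}\right)}{90} - 221\right)^{2} = \left(\frac{1}{90} \cdot 7 \left(100 + \frac{1}{49}\right) - 221\right)^{2} = \left(\frac{1}{90} \cdot 7 \cdot \frac{4901}{49} - 221\right)^{2} = \left(\frac{4901}{630} - 221\right)^{2} = \left(- \frac{134329}{630}\right)^{2} = \frac{18044280241}{396900}$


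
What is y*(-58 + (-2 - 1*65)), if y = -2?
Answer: 250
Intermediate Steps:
y*(-58 + (-2 - 1*65)) = -2*(-58 + (-2 - 1*65)) = -2*(-58 + (-2 - 65)) = -2*(-58 - 67) = -2*(-125) = 250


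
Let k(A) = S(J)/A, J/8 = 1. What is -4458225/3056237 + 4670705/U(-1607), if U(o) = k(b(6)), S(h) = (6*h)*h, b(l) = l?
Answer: 14274496110685/195599168 ≈ 72978.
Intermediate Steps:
J = 8 (J = 8*1 = 8)
S(h) = 6*h²
k(A) = 384/A (k(A) = (6*8²)/A = (6*64)/A = 384/A)
U(o) = 64 (U(o) = 384/6 = 384*(⅙) = 64)
-4458225/3056237 + 4670705/U(-1607) = -4458225/3056237 + 4670705/64 = 14274496110685/195599168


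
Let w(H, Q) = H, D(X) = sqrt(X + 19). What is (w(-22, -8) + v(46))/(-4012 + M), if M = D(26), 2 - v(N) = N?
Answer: 264792/16096099 + 198*sqrt(5)/16096099 ≈ 0.016478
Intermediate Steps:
v(N) = 2 - N
D(X) = sqrt(19 + X)
M = 3*sqrt(5) (M = sqrt(19 + 26) = sqrt(45) = 3*sqrt(5) ≈ 6.7082)
(w(-22, -8) + v(46))/(-4012 + M) = (-22 + (2 - 1*46))/(-4012 + 3*sqrt(5)) = (-22 + (2 - 46))/(-4012 + 3*sqrt(5)) = (-22 - 44)/(-4012 + 3*sqrt(5)) = -66/(-4012 + 3*sqrt(5))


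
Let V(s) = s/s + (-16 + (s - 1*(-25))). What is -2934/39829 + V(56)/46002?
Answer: -2005169/27760813 ≈ -0.072230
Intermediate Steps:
V(s) = 10 + s (V(s) = 1 + (-16 + (s + 25)) = 1 + (-16 + (25 + s)) = 1 + (9 + s) = 10 + s)
-2934/39829 + V(56)/46002 = -2934/39829 + (10 + 56)/46002 = -2934*1/39829 + 66*(1/46002) = -2934/39829 + 1/697 = -2005169/27760813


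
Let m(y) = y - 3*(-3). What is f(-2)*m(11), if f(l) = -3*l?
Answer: 120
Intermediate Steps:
m(y) = 9 + y (m(y) = y + 9 = 9 + y)
f(-2)*m(11) = (-3*(-2))*(9 + 11) = 6*20 = 120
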